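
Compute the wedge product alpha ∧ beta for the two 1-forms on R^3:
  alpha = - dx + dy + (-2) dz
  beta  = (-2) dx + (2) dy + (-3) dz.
alpha ∧ beta = (-1) dx ∧ dz + (1) dy ∧ dz

Distribute the wedge, using dx_i ∧ dx_j = -dx_j ∧ dx_i and dx_i ∧ dx_i = 0. For each pair (i, j) with i < j, the coefficient of dx_i ∧ dx_j in alpha ∧ beta is (alpha_i * beta_j - alpha_j * beta_i). Collecting: alpha ∧ beta = (-1) dx ∧ dz + (1) dy ∧ dz.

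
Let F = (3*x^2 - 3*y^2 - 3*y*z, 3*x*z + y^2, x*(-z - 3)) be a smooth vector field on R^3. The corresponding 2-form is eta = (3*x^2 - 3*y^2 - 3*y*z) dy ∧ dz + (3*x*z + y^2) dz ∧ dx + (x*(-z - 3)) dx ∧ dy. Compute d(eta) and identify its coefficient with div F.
d(eta) = (5*x + 2*y) dx ∧ dy ∧ dz; div F = 5*x + 2*y

For a 2-form in R^3 of the form above, applying d gives a 3-form with coefficient ∂P/∂x + ∂Q/∂y + ∂R/∂z:
  ∂P/∂x = 6*x
  ∂Q/∂y = 2*y
  ∂R/∂z = -x
Sum = 5*x + 2*y, which is exactly div F.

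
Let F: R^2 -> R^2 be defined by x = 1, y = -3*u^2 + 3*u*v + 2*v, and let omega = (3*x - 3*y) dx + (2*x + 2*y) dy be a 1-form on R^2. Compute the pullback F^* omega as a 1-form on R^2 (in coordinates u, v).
F^* omega = (36*u^3 - 54*u^2*v + 18*u*v^2 - 24*u*v - 12*u + 12*v^2 + 6*v) du + (-18*u^3 + 18*u^2*v - 12*u^2 + 24*u*v + 6*u + 8*v + 4) dv

Using F^*(f dg) = (f ∘ F) d(g ∘ F), substitute each coordinate x_i by F_i(u, v) in f_i, and replace dx_i by d F_i = (∂F_i/∂u) du + (∂F_i/∂v) dv.
  For the x component: f_1(F) = 9*u^2 - 9*u*v - 6*v + 3; d F_1 = (0) du + (0) dv
  For the y component: f_2(F) = -6*u^2 + 6*u*v + 4*v + 2; d F_2 = (-6*u + 3*v) du + (3*u + 2) dv
Combining and collecting du, dv coefficients:
  coeff of du: 36*u^3 - 54*u^2*v + 18*u*v^2 - 24*u*v - 12*u + 12*v^2 + 6*v
  coeff of dv: -18*u^3 + 18*u^2*v - 12*u^2 + 24*u*v + 6*u + 8*v + 4
F^* omega = (36*u^3 - 54*u^2*v + 18*u*v^2 - 24*u*v - 12*u + 12*v^2 + 6*v) du + (-18*u^3 + 18*u^2*v - 12*u^2 + 24*u*v + 6*u + 8*v + 4) dv.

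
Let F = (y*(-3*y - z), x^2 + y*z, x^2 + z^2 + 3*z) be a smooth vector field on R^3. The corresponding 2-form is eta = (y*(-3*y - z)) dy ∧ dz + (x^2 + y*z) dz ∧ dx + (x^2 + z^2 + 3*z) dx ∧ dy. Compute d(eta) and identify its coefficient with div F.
d(eta) = (3*z + 3) dx ∧ dy ∧ dz; div F = 3*z + 3

For a 2-form in R^3 of the form above, applying d gives a 3-form with coefficient ∂P/∂x + ∂Q/∂y + ∂R/∂z:
  ∂P/∂x = 0
  ∂Q/∂y = z
  ∂R/∂z = 2*z + 3
Sum = 3*z + 3, which is exactly div F.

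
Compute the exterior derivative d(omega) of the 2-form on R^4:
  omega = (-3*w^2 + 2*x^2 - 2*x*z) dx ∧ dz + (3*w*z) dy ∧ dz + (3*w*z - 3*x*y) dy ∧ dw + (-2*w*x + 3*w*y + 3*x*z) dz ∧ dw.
d(omega) = (-8*w + 3*z) dx ∧ dz ∧ dw + (3*z) dy ∧ dz ∧ dw + (-3*y) dx ∧ dy ∧ dw

For a 2-form omega = sum_{i<j} g_{ij} dx_i ∧ dx_j, the exterior derivative is
  d(omega) = sum_{i<j} d(g_{ij}) ∧ dx_i ∧ dx_j = sum_{i<j, k} (∂g_{ij}/∂x_k) dx_k ∧ dx_i ∧ dx_j.
Expand each term, using dx_k ∧ dx_i ∧ dx_j = sgn(permutation) dx_{(a)} ∧ dx_{(b)} ∧ dx_{(c)} with (a < b < c) sorted:
  d(-3*w^2 + 2*x^2 - 2*x*z) includes (∂/∂w)(-3*w^2 + 2*x^2 - 2*x*z) dw = (-6*w) dw, which multiplied by dx ∧ dz gives (-6*w) dx ∧ dz ∧ dw
  d(3*w*z) includes (∂/∂w)(3*w*z) dw = (3*z) dw, which multiplied by dy ∧ dz gives (3*z) dy ∧ dz ∧ dw
  d(3*w*z - 3*x*y) includes (∂/∂x)(3*w*z - 3*x*y) dx = (-3*y) dx, which multiplied by dy ∧ dw gives (-3*y) dx ∧ dy ∧ dw
  d(3*w*z - 3*x*y) includes (∂/∂z)(3*w*z - 3*x*y) dz = (3*w) dz, which multiplied by dy ∧ dw gives (-3*w) dy ∧ dz ∧ dw
  d(-2*w*x + 3*w*y + 3*x*z) includes (∂/∂x)(-2*w*x + 3*w*y + 3*x*z) dx = (-2*w + 3*z) dx, which multiplied by dz ∧ dw gives (-2*w + 3*z) dx ∧ dz ∧ dw
  d(-2*w*x + 3*w*y + 3*x*z) includes (∂/∂y)(-2*w*x + 3*w*y + 3*x*z) dy = (3*w) dy, which multiplied by dz ∧ dw gives (3*w) dy ∧ dz ∧ dw
Collecting like 3-forms: d(omega) = (-8*w + 3*z) dx ∧ dz ∧ dw + (3*z) dy ∧ dz ∧ dw + (-3*y) dx ∧ dy ∧ dw.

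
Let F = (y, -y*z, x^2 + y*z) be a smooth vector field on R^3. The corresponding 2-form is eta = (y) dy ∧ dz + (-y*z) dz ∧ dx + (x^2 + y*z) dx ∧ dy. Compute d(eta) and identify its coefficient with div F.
d(eta) = (y - z) dx ∧ dy ∧ dz; div F = y - z

For a 2-form in R^3 of the form above, applying d gives a 3-form with coefficient ∂P/∂x + ∂Q/∂y + ∂R/∂z:
  ∂P/∂x = 0
  ∂Q/∂y = -z
  ∂R/∂z = y
Sum = y - z, which is exactly div F.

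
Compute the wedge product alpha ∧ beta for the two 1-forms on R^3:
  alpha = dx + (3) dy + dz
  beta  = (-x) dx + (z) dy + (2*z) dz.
alpha ∧ beta = (3*x + z) dx ∧ dy + (x + 2*z) dx ∧ dz + (5*z) dy ∧ dz

Distribute the wedge, using dx_i ∧ dx_j = -dx_j ∧ dx_i and dx_i ∧ dx_i = 0. For each pair (i, j) with i < j, the coefficient of dx_i ∧ dx_j in alpha ∧ beta is (alpha_i * beta_j - alpha_j * beta_i). Collecting: alpha ∧ beta = (3*x + z) dx ∧ dy + (x + 2*z) dx ∧ dz + (5*z) dy ∧ dz.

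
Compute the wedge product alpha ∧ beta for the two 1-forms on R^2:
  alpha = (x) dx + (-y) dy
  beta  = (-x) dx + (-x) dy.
alpha ∧ beta = (-x*(x + y)) dx ∧ dy

Distribute the wedge, using dx_i ∧ dx_j = -dx_j ∧ dx_i and dx_i ∧ dx_i = 0. For each pair (i, j) with i < j, the coefficient of dx_i ∧ dx_j in alpha ∧ beta is (alpha_i * beta_j - alpha_j * beta_i). Collecting: alpha ∧ beta = (-x*(x + y)) dx ∧ dy.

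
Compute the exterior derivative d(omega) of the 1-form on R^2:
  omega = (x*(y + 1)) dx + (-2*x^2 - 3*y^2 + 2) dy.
d(omega) = (-5*x) dx ∧ dy

For a 1-form omega = sum_i f_i dx_i, the exterior derivative is
  d(omega) = sum_{i < j} (∂f_j/∂x_i - ∂f_i/∂x_j) dx_i ∧ dx_j.
  coefficient of dx ∧ dy: ∂f_2/∂x - ∂f_1/∂y = ∂(-2*x^2 - 3*y^2 + 2)/∂x - ∂(x*(y + 1))/∂y = -5*x
Assembling: d(omega) = (-5*x) dx ∧ dy.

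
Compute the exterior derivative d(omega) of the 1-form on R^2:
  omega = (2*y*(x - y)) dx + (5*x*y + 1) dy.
d(omega) = (-2*x + 9*y) dx ∧ dy

For a 1-form omega = sum_i f_i dx_i, the exterior derivative is
  d(omega) = sum_{i < j} (∂f_j/∂x_i - ∂f_i/∂x_j) dx_i ∧ dx_j.
  coefficient of dx ∧ dy: ∂f_2/∂x - ∂f_1/∂y = ∂(5*x*y + 1)/∂x - ∂(2*y*(x - y))/∂y = -2*x + 9*y
Assembling: d(omega) = (-2*x + 9*y) dx ∧ dy.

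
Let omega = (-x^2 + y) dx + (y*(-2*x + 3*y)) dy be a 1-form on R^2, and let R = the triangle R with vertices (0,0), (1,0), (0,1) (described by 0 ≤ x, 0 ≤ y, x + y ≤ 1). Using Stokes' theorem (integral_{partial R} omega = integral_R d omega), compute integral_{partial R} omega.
integral_(partial R) omega = -5/6

Stokes: integral_partial_R omega = integral_R d omega with d omega = (∂Q/∂x - ∂P/∂y) dx ∧ dy.
  ∂Q/∂x = -2*y
  ∂P/∂y = 1
  integrand = ∂Q/∂x - ∂P/∂y = -2*y - 1.
Integrating over R: integral_0^1 integral_0^{1-x} (-2*y - 1) dy dx = -5/6.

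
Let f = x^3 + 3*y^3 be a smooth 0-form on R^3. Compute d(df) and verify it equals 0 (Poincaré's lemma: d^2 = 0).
d(df) = 0

Step 1: df = sum_i (∂f/∂x_i) dx_i = (3*x^2) dx + (9*y^2) dy + (0) dz.
Step 2: Apply d again. Using the 1-form formula, the coefficient of dx ∧ dy in d(df) is ∂^2 f/∂x ∂y - ∂^2 f/∂y ∂x = (0) - (0) = 0 (equality of mixed partials for smooth f).
Similarly for dx ∧ dz and dy ∧ dz — all coefficients vanish. So d(df) = 0.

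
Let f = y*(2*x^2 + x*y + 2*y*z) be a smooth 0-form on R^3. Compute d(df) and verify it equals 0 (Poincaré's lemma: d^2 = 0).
d(df) = 0

Step 1: df = sum_i (∂f/∂x_i) dx_i = (y*(4*x + y)) dx + (2*x^2 + 2*x*y + 4*y*z) dy + (2*y^2) dz.
Step 2: Apply d again. Using the 1-form formula, the coefficient of dx ∧ dy in d(df) is ∂^2 f/∂x ∂y - ∂^2 f/∂y ∂x = (4*x + 2*y) - (4*x + 2*y) = 0 (equality of mixed partials for smooth f).
Similarly for dx ∧ dz and dy ∧ dz — all coefficients vanish. So d(df) = 0.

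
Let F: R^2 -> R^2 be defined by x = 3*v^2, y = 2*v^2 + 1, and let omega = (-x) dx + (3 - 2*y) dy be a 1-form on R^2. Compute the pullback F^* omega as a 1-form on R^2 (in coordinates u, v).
F^* omega = (-34*v^3 + 4*v) dv

Using F^*(f dg) = (f ∘ F) d(g ∘ F), substitute each coordinate x_i by F_i(u, v) in f_i, and replace dx_i by d F_i = (∂F_i/∂u) du + (∂F_i/∂v) dv.
  For the x component: f_1(F) = -3*v^2; d F_1 = (0) du + (6*v) dv
  For the y component: f_2(F) = 1 - 4*v^2; d F_2 = (0) du + (4*v) dv
Combining and collecting du, dv coefficients:
  coeff of du: 0
  coeff of dv: -34*v^3 + 4*v
F^* omega = (-34*v^3 + 4*v) dv.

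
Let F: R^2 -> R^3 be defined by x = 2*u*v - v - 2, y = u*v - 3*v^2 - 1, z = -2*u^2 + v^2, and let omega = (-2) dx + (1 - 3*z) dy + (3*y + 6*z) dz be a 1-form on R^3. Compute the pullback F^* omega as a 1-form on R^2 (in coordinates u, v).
F^* omega = (48*u^3 - 6*u^2*v + 12*u*v^2 + 12*u - 3*v^3 - 3*v) du + (6*u^3 - 60*u^2*v + 3*u*v^2 - 3*u + 12*v^3 - 12*v + 2) dv

Using F^*(f dg) = (f ∘ F) d(g ∘ F), substitute each coordinate x_i by F_i(u, v) in f_i, and replace dx_i by d F_i = (∂F_i/∂u) du + (∂F_i/∂v) dv.
  For the x component: f_1(F) = -2; d F_1 = (2*v) du + (2*u - 1) dv
  For the y component: f_2(F) = 6*u^2 - 3*v^2 + 1; d F_2 = (v) du + (u - 6*v) dv
  For the z component: f_3(F) = -12*u^2 + 3*u*v - 3*v^2 - 3; d F_3 = (-4*u) du + (2*v) dv
Combining and collecting du, dv coefficients:
  coeff of du: 48*u^3 - 6*u^2*v + 12*u*v^2 + 12*u - 3*v^3 - 3*v
  coeff of dv: 6*u^3 - 60*u^2*v + 3*u*v^2 - 3*u + 12*v^3 - 12*v + 2
F^* omega = (48*u^3 - 6*u^2*v + 12*u*v^2 + 12*u - 3*v^3 - 3*v) du + (6*u^3 - 60*u^2*v + 3*u*v^2 - 3*u + 12*v^3 - 12*v + 2) dv.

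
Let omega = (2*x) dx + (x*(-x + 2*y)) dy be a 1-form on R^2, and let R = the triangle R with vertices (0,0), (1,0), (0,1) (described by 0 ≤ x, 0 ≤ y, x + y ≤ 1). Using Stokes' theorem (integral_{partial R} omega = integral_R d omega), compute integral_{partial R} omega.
integral_(partial R) omega = 0

Stokes: integral_partial_R omega = integral_R d omega with d omega = (∂Q/∂x - ∂P/∂y) dx ∧ dy.
  ∂Q/∂x = -2*x + 2*y
  ∂P/∂y = 0
  integrand = ∂Q/∂x - ∂P/∂y = -2*x + 2*y.
Integrating over R: integral_0^1 integral_0^{1-x} (-2*x + 2*y) dy dx = 0.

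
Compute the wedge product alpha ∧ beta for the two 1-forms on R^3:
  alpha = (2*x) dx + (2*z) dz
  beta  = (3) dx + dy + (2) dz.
alpha ∧ beta = (2*x) dx ∧ dy + (4*x - 6*z) dx ∧ dz + (-2*z) dy ∧ dz

Distribute the wedge, using dx_i ∧ dx_j = -dx_j ∧ dx_i and dx_i ∧ dx_i = 0. For each pair (i, j) with i < j, the coefficient of dx_i ∧ dx_j in alpha ∧ beta is (alpha_i * beta_j - alpha_j * beta_i). Collecting: alpha ∧ beta = (2*x) dx ∧ dy + (4*x - 6*z) dx ∧ dz + (-2*z) dy ∧ dz.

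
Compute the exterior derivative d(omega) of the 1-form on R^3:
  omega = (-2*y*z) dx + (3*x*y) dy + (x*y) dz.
d(omega) = (3*y + 2*z) dx ∧ dy + (3*y) dx ∧ dz + (x) dy ∧ dz

For a 1-form omega = sum_i f_i dx_i, the exterior derivative is
  d(omega) = sum_{i < j} (∂f_j/∂x_i - ∂f_i/∂x_j) dx_i ∧ dx_j.
  coefficient of dx ∧ dy: ∂f_2/∂x - ∂f_1/∂y = ∂(3*x*y)/∂x - ∂(-2*y*z)/∂y = 3*y + 2*z
  coefficient of dx ∧ dz: ∂f_3/∂x - ∂f_1/∂z = ∂(x*y)/∂x - ∂(-2*y*z)/∂z = 3*y
  coefficient of dy ∧ dz: ∂f_3/∂y - ∂f_2/∂z = ∂(x*y)/∂y - ∂(3*x*y)/∂z = x
Assembling: d(omega) = (3*y + 2*z) dx ∧ dy + (3*y) dx ∧ dz + (x) dy ∧ dz.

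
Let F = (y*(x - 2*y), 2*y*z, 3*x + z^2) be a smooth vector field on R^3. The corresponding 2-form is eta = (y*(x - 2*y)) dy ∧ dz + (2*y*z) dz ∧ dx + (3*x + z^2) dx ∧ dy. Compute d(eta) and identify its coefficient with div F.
d(eta) = (y + 4*z) dx ∧ dy ∧ dz; div F = y + 4*z

For a 2-form in R^3 of the form above, applying d gives a 3-form with coefficient ∂P/∂x + ∂Q/∂y + ∂R/∂z:
  ∂P/∂x = y
  ∂Q/∂y = 2*z
  ∂R/∂z = 2*z
Sum = y + 4*z, which is exactly div F.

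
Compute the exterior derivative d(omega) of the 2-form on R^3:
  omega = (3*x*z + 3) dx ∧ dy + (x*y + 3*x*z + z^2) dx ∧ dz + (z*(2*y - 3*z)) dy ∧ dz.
d(omega) = (2*x) dx ∧ dy ∧ dz

For a 2-form omega = sum_{i<j} g_{ij} dx_i ∧ dx_j, the exterior derivative is
  d(omega) = sum_{i<j} d(g_{ij}) ∧ dx_i ∧ dx_j = sum_{i<j, k} (∂g_{ij}/∂x_k) dx_k ∧ dx_i ∧ dx_j.
Expand each term, using dx_k ∧ dx_i ∧ dx_j = sgn(permutation) dx_{(a)} ∧ dx_{(b)} ∧ dx_{(c)} with (a < b < c) sorted:
  d(3*x*z + 3) includes (∂/∂z)(3*x*z + 3) dz = (3*x) dz, which multiplied by dx ∧ dy gives (3*x) dx ∧ dy ∧ dz
  d(x*y + 3*x*z + z^2) includes (∂/∂y)(x*y + 3*x*z + z^2) dy = (x) dy, which multiplied by dx ∧ dz gives (-x) dx ∧ dy ∧ dz
Collecting like 3-forms: d(omega) = (2*x) dx ∧ dy ∧ dz.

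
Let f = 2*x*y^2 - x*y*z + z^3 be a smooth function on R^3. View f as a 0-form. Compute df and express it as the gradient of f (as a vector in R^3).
df = (y*(2*y - z)) dx + (x*(4*y - z)) dy + (-x*y + 3*z^2) dz; grad f = (y*(2*y - z), x*(4*y - z), -x*y + 3*z^2)

For a 0-form f, d f = (∂f/∂x) dx + (∂f/∂y) dy + (∂f/∂z) dz. The components of the vector representation are exactly the entries of grad f in Cartesian coordinates:
  ∂f/∂x = y*(2*y - z)
  ∂f/∂y = x*(4*y - z)
  ∂f/∂z = -x*y + 3*z^2.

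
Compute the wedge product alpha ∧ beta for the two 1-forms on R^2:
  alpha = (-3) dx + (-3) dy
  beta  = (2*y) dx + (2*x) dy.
alpha ∧ beta = (-6*x + 6*y) dx ∧ dy

Distribute the wedge, using dx_i ∧ dx_j = -dx_j ∧ dx_i and dx_i ∧ dx_i = 0. For each pair (i, j) with i < j, the coefficient of dx_i ∧ dx_j in alpha ∧ beta is (alpha_i * beta_j - alpha_j * beta_i). Collecting: alpha ∧ beta = (-6*x + 6*y) dx ∧ dy.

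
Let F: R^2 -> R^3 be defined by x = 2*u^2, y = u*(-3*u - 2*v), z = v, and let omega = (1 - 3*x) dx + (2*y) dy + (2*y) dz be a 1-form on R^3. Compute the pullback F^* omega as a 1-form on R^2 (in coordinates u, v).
F^* omega = (4*u*(3*u^2 + 9*u*v + 2*v^2 + 1)) du + (2*u*(6*u^2 + 4*u*v - 3*u - 2*v)) dv

Using F^*(f dg) = (f ∘ F) d(g ∘ F), substitute each coordinate x_i by F_i(u, v) in f_i, and replace dx_i by d F_i = (∂F_i/∂u) du + (∂F_i/∂v) dv.
  For the x component: f_1(F) = 1 - 6*u^2; d F_1 = (4*u) du + (0) dv
  For the y component: f_2(F) = 2*u*(-3*u - 2*v); d F_2 = (-6*u - 2*v) du + (-2*u) dv
  For the z component: f_3(F) = 2*u*(-3*u - 2*v); d F_3 = (0) du + (1) dv
Combining and collecting du, dv coefficients:
  coeff of du: 4*u*(3*u^2 + 9*u*v + 2*v^2 + 1)
  coeff of dv: 2*u*(6*u^2 + 4*u*v - 3*u - 2*v)
F^* omega = (4*u*(3*u^2 + 9*u*v + 2*v^2 + 1)) du + (2*u*(6*u^2 + 4*u*v - 3*u - 2*v)) dv.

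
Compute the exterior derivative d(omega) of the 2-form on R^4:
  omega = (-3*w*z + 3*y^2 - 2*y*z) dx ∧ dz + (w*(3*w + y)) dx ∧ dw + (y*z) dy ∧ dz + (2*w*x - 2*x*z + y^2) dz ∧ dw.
d(omega) = (-6*y + 2*z) dx ∧ dy ∧ dz + (2*w - 5*z) dx ∧ dz ∧ dw + (-w) dx ∧ dy ∧ dw + (2*y) dy ∧ dz ∧ dw

For a 2-form omega = sum_{i<j} g_{ij} dx_i ∧ dx_j, the exterior derivative is
  d(omega) = sum_{i<j} d(g_{ij}) ∧ dx_i ∧ dx_j = sum_{i<j, k} (∂g_{ij}/∂x_k) dx_k ∧ dx_i ∧ dx_j.
Expand each term, using dx_k ∧ dx_i ∧ dx_j = sgn(permutation) dx_{(a)} ∧ dx_{(b)} ∧ dx_{(c)} with (a < b < c) sorted:
  d(-3*w*z + 3*y^2 - 2*y*z) includes (∂/∂y)(-3*w*z + 3*y^2 - 2*y*z) dy = (6*y - 2*z) dy, which multiplied by dx ∧ dz gives (-6*y + 2*z) dx ∧ dy ∧ dz
  d(-3*w*z + 3*y^2 - 2*y*z) includes (∂/∂w)(-3*w*z + 3*y^2 - 2*y*z) dw = (-3*z) dw, which multiplied by dx ∧ dz gives (-3*z) dx ∧ dz ∧ dw
  d(w*(3*w + y)) includes (∂/∂y)(w*(3*w + y)) dy = (w) dy, which multiplied by dx ∧ dw gives (-w) dx ∧ dy ∧ dw
  d(2*w*x - 2*x*z + y^2) includes (∂/∂x)(2*w*x - 2*x*z + y^2) dx = (2*w - 2*z) dx, which multiplied by dz ∧ dw gives (2*w - 2*z) dx ∧ dz ∧ dw
  d(2*w*x - 2*x*z + y^2) includes (∂/∂y)(2*w*x - 2*x*z + y^2) dy = (2*y) dy, which multiplied by dz ∧ dw gives (2*y) dy ∧ dz ∧ dw
Collecting like 3-forms: d(omega) = (-6*y + 2*z) dx ∧ dy ∧ dz + (2*w - 5*z) dx ∧ dz ∧ dw + (-w) dx ∧ dy ∧ dw + (2*y) dy ∧ dz ∧ dw.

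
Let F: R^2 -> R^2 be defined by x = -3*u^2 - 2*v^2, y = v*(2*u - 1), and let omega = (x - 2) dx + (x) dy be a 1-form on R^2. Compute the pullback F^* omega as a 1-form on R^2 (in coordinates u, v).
F^* omega = (18*u^3 - 6*u^2*v + 12*u*v^2 + 12*u - 4*v^3) du + (-6*u^3 + 12*u^2*v + 3*u^2 - 4*u*v^2 + 8*v^3 + 2*v^2 + 8*v) dv

Using F^*(f dg) = (f ∘ F) d(g ∘ F), substitute each coordinate x_i by F_i(u, v) in f_i, and replace dx_i by d F_i = (∂F_i/∂u) du + (∂F_i/∂v) dv.
  For the x component: f_1(F) = -3*u^2 - 2*v^2 - 2; d F_1 = (-6*u) du + (-4*v) dv
  For the y component: f_2(F) = -3*u^2 - 2*v^2; d F_2 = (2*v) du + (2*u - 1) dv
Combining and collecting du, dv coefficients:
  coeff of du: 18*u^3 - 6*u^2*v + 12*u*v^2 + 12*u - 4*v^3
  coeff of dv: -6*u^3 + 12*u^2*v + 3*u^2 - 4*u*v^2 + 8*v^3 + 2*v^2 + 8*v
F^* omega = (18*u^3 - 6*u^2*v + 12*u*v^2 + 12*u - 4*v^3) du + (-6*u^3 + 12*u^2*v + 3*u^2 - 4*u*v^2 + 8*v^3 + 2*v^2 + 8*v) dv.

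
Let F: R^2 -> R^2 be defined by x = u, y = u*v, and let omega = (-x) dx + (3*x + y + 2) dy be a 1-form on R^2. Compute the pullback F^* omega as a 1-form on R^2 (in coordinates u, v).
F^* omega = (u*v^2 + 3*u*v - u + 2*v) du + (u*(u*v + 3*u + 2)) dv

Using F^*(f dg) = (f ∘ F) d(g ∘ F), substitute each coordinate x_i by F_i(u, v) in f_i, and replace dx_i by d F_i = (∂F_i/∂u) du + (∂F_i/∂v) dv.
  For the x component: f_1(F) = -u; d F_1 = (1) du + (0) dv
  For the y component: f_2(F) = u*v + 3*u + 2; d F_2 = (v) du + (u) dv
Combining and collecting du, dv coefficients:
  coeff of du: u*v^2 + 3*u*v - u + 2*v
  coeff of dv: u*(u*v + 3*u + 2)
F^* omega = (u*v^2 + 3*u*v - u + 2*v) du + (u*(u*v + 3*u + 2)) dv.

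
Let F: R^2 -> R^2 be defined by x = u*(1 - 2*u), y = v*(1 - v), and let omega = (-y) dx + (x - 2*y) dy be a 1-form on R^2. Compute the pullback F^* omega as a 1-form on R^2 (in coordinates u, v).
F^* omega = (v*(-4*u*v + 4*u + v - 1)) du + (4*u^2*v - 2*u^2 - 2*u*v + u - 4*v^3 + 6*v^2 - 2*v) dv

Using F^*(f dg) = (f ∘ F) d(g ∘ F), substitute each coordinate x_i by F_i(u, v) in f_i, and replace dx_i by d F_i = (∂F_i/∂u) du + (∂F_i/∂v) dv.
  For the x component: f_1(F) = v*(v - 1); d F_1 = (1 - 4*u) du + (0) dv
  For the y component: f_2(F) = -2*u^2 + u + 2*v^2 - 2*v; d F_2 = (0) du + (1 - 2*v) dv
Combining and collecting du, dv coefficients:
  coeff of du: v*(-4*u*v + 4*u + v - 1)
  coeff of dv: 4*u^2*v - 2*u^2 - 2*u*v + u - 4*v^3 + 6*v^2 - 2*v
F^* omega = (v*(-4*u*v + 4*u + v - 1)) du + (4*u^2*v - 2*u^2 - 2*u*v + u - 4*v^3 + 6*v^2 - 2*v) dv.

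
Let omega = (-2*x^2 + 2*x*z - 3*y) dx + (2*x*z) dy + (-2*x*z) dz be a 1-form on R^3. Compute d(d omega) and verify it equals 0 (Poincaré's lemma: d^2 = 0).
d(d omega) = 0

Step 1: d omega = sum_{i<j} (∂f_j/∂x_i - ∂f_i/∂x_j) dx_i ∧ dx_j:
  coeff of dx ∧ dy: 2*z + 3
  coeff of dx ∧ dz: -2*x - 2*z
  coeff of dy ∧ dz: -2*x
Step 2: Apply d again to each 2-form coefficient. The only possible 3-form in R^3 is dx ∧ dy ∧ dz, with coefficient
  ∂(coeff of dy∧dz)/∂x - ∂(coeff of dx∧dz)/∂y + ∂(coeff of dx∧dy)/∂z
  = ∂/∂x (-2*x) - ∂/∂y (-2*x - 2*z) + ∂/∂z (2*z + 3).
Each of these terms simplifies to sums of mixed partials that cancel in pairs. The result is 0 (by equality of mixed partials for smooth functions — Schwarz / Clairaut).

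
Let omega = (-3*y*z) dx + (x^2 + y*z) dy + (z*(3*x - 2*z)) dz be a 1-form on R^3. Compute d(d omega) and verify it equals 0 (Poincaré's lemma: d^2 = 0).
d(d omega) = 0

Step 1: d omega = sum_{i<j} (∂f_j/∂x_i - ∂f_i/∂x_j) dx_i ∧ dx_j:
  coeff of dx ∧ dy: 2*x + 3*z
  coeff of dx ∧ dz: 3*y + 3*z
  coeff of dy ∧ dz: -y
Step 2: Apply d again to each 2-form coefficient. The only possible 3-form in R^3 is dx ∧ dy ∧ dz, with coefficient
  ∂(coeff of dy∧dz)/∂x - ∂(coeff of dx∧dz)/∂y + ∂(coeff of dx∧dy)/∂z
  = ∂/∂x (-y) - ∂/∂y (3*y + 3*z) + ∂/∂z (2*x + 3*z).
Each of these terms simplifies to sums of mixed partials that cancel in pairs. The result is 0 (by equality of mixed partials for smooth functions — Schwarz / Clairaut).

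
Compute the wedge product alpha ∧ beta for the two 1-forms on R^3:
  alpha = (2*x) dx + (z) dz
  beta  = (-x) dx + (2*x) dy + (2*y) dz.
alpha ∧ beta = (4*x^2) dx ∧ dy + (x*(4*y + z)) dx ∧ dz + (-2*x*z) dy ∧ dz

Distribute the wedge, using dx_i ∧ dx_j = -dx_j ∧ dx_i and dx_i ∧ dx_i = 0. For each pair (i, j) with i < j, the coefficient of dx_i ∧ dx_j in alpha ∧ beta is (alpha_i * beta_j - alpha_j * beta_i). Collecting: alpha ∧ beta = (4*x^2) dx ∧ dy + (x*(4*y + z)) dx ∧ dz + (-2*x*z) dy ∧ dz.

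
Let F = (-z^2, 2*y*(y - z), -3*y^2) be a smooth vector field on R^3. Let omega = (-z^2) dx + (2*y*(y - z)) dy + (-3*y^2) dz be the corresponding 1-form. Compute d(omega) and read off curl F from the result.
d(omega) = (-4*y) dy ∧ dz + (-2*z) dz ∧ dx + (0) dx ∧ dy; curl F = (-4*y, -2*z, 0)

d omega = sum_{i<j} (∂f_j/∂x_i - ∂f_i/∂x_j) dx_i ∧ dx_j. Under the identification (dy ∧ dz, dz ∧ dx, dx ∧ dy) ↔ (e_x, e_y, e_z), the coefficients are exactly the components of curl F. Compute:
  ∂R/∂y - ∂Q/∂z = (-6*y) - (-2*y) = -4*y
  ∂P/∂z - ∂R/∂x = (-2*z) - (0) = -2*z
  ∂Q/∂x - ∂P/∂y = (0) - (0) = 0.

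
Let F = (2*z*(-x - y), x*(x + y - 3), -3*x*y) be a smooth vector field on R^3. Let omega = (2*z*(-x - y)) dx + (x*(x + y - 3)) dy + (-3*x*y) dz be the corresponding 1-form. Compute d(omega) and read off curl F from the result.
d(omega) = (-3*x) dy ∧ dz + (-2*x + y) dz ∧ dx + (2*x + y + 2*z - 3) dx ∧ dy; curl F = (-3*x, -2*x + y, 2*x + y + 2*z - 3)

d omega = sum_{i<j} (∂f_j/∂x_i - ∂f_i/∂x_j) dx_i ∧ dx_j. Under the identification (dy ∧ dz, dz ∧ dx, dx ∧ dy) ↔ (e_x, e_y, e_z), the coefficients are exactly the components of curl F. Compute:
  ∂R/∂y - ∂Q/∂z = (-3*x) - (0) = -3*x
  ∂P/∂z - ∂R/∂x = (-2*x - 2*y) - (-3*y) = -2*x + y
  ∂Q/∂x - ∂P/∂y = (2*x + y - 3) - (-2*z) = 2*x + y + 2*z - 3.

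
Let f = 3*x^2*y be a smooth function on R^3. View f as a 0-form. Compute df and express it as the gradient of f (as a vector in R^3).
df = (6*x*y) dx + (3*x^2) dy + (0) dz; grad f = (6*x*y, 3*x^2, 0)

For a 0-form f, d f = (∂f/∂x) dx + (∂f/∂y) dy + (∂f/∂z) dz. The components of the vector representation are exactly the entries of grad f in Cartesian coordinates:
  ∂f/∂x = 6*x*y
  ∂f/∂y = 3*x^2
  ∂f/∂z = 0.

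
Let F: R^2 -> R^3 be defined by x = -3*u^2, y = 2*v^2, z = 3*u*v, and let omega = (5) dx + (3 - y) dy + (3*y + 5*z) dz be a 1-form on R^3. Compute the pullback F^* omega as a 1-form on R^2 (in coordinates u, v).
F^* omega = (45*u*v^2 - 30*u + 18*v^3) du + (v*(45*u^2 + 18*u*v - 8*v^2 + 12)) dv

Using F^*(f dg) = (f ∘ F) d(g ∘ F), substitute each coordinate x_i by F_i(u, v) in f_i, and replace dx_i by d F_i = (∂F_i/∂u) du + (∂F_i/∂v) dv.
  For the x component: f_1(F) = 5; d F_1 = (-6*u) du + (0) dv
  For the y component: f_2(F) = 3 - 2*v^2; d F_2 = (0) du + (4*v) dv
  For the z component: f_3(F) = 3*v*(5*u + 2*v); d F_3 = (3*v) du + (3*u) dv
Combining and collecting du, dv coefficients:
  coeff of du: 45*u*v^2 - 30*u + 18*v^3
  coeff of dv: v*(45*u^2 + 18*u*v - 8*v^2 + 12)
F^* omega = (45*u*v^2 - 30*u + 18*v^3) du + (v*(45*u^2 + 18*u*v - 8*v^2 + 12)) dv.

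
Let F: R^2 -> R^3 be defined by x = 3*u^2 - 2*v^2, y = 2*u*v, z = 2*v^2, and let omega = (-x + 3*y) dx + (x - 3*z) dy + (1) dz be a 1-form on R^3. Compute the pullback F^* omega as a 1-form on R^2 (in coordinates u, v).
F^* omega = (-18*u^3 + 42*u^2*v + 12*u*v^2 - 16*v^3) du + (6*u^3 + 12*u^2*v - 40*u*v^2 - 8*v^3 + 4*v) dv

Using F^*(f dg) = (f ∘ F) d(g ∘ F), substitute each coordinate x_i by F_i(u, v) in f_i, and replace dx_i by d F_i = (∂F_i/∂u) du + (∂F_i/∂v) dv.
  For the x component: f_1(F) = -3*u^2 + 6*u*v + 2*v^2; d F_1 = (6*u) du + (-4*v) dv
  For the y component: f_2(F) = 3*u^2 - 8*v^2; d F_2 = (2*v) du + (2*u) dv
  For the z component: f_3(F) = 1; d F_3 = (0) du + (4*v) dv
Combining and collecting du, dv coefficients:
  coeff of du: -18*u^3 + 42*u^2*v + 12*u*v^2 - 16*v^3
  coeff of dv: 6*u^3 + 12*u^2*v - 40*u*v^2 - 8*v^3 + 4*v
F^* omega = (-18*u^3 + 42*u^2*v + 12*u*v^2 - 16*v^3) du + (6*u^3 + 12*u^2*v - 40*u*v^2 - 8*v^3 + 4*v) dv.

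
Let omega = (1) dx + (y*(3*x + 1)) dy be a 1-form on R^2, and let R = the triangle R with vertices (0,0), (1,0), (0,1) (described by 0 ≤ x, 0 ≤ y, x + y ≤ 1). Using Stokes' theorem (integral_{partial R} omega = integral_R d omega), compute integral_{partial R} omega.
integral_(partial R) omega = 1/2

Stokes: integral_partial_R omega = integral_R d omega with d omega = (∂Q/∂x - ∂P/∂y) dx ∧ dy.
  ∂Q/∂x = 3*y
  ∂P/∂y = 0
  integrand = ∂Q/∂x - ∂P/∂y = 3*y.
Integrating over R: integral_0^1 integral_0^{1-x} (3*y) dy dx = 1/2.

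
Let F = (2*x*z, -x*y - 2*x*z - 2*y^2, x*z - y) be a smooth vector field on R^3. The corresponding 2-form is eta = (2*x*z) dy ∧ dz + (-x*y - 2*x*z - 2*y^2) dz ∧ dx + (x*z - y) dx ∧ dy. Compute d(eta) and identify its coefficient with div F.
d(eta) = (-4*y + 2*z) dx ∧ dy ∧ dz; div F = -4*y + 2*z

For a 2-form in R^3 of the form above, applying d gives a 3-form with coefficient ∂P/∂x + ∂Q/∂y + ∂R/∂z:
  ∂P/∂x = 2*z
  ∂Q/∂y = -x - 4*y
  ∂R/∂z = x
Sum = -4*y + 2*z, which is exactly div F.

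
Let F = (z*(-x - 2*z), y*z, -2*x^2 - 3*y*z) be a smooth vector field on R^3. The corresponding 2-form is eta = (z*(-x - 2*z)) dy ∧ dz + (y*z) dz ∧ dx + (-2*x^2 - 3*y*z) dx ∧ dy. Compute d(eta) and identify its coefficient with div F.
d(eta) = (-3*y) dx ∧ dy ∧ dz; div F = -3*y

For a 2-form in R^3 of the form above, applying d gives a 3-form with coefficient ∂P/∂x + ∂Q/∂y + ∂R/∂z:
  ∂P/∂x = -z
  ∂Q/∂y = z
  ∂R/∂z = -3*y
Sum = -3*y, which is exactly div F.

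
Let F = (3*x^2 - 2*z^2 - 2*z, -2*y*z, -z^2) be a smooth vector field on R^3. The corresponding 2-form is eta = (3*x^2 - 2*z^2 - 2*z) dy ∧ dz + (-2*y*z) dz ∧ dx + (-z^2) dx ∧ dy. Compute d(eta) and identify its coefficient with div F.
d(eta) = (6*x - 4*z) dx ∧ dy ∧ dz; div F = 6*x - 4*z

For a 2-form in R^3 of the form above, applying d gives a 3-form with coefficient ∂P/∂x + ∂Q/∂y + ∂R/∂z:
  ∂P/∂x = 6*x
  ∂Q/∂y = -2*z
  ∂R/∂z = -2*z
Sum = 6*x - 4*z, which is exactly div F.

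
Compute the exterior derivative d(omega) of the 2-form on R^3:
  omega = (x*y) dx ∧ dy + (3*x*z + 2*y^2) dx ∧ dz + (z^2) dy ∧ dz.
d(omega) = (-4*y) dx ∧ dy ∧ dz

For a 2-form omega = sum_{i<j} g_{ij} dx_i ∧ dx_j, the exterior derivative is
  d(omega) = sum_{i<j} d(g_{ij}) ∧ dx_i ∧ dx_j = sum_{i<j, k} (∂g_{ij}/∂x_k) dx_k ∧ dx_i ∧ dx_j.
Expand each term, using dx_k ∧ dx_i ∧ dx_j = sgn(permutation) dx_{(a)} ∧ dx_{(b)} ∧ dx_{(c)} with (a < b < c) sorted:
  d(3*x*z + 2*y^2) includes (∂/∂y)(3*x*z + 2*y^2) dy = (4*y) dy, which multiplied by dx ∧ dz gives (-4*y) dx ∧ dy ∧ dz
Collecting like 3-forms: d(omega) = (-4*y) dx ∧ dy ∧ dz.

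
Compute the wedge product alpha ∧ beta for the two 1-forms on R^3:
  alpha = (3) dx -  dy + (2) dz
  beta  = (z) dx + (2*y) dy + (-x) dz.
alpha ∧ beta = (6*y + z) dx ∧ dy + (-3*x - 2*z) dx ∧ dz + (x - 4*y) dy ∧ dz

Distribute the wedge, using dx_i ∧ dx_j = -dx_j ∧ dx_i and dx_i ∧ dx_i = 0. For each pair (i, j) with i < j, the coefficient of dx_i ∧ dx_j in alpha ∧ beta is (alpha_i * beta_j - alpha_j * beta_i). Collecting: alpha ∧ beta = (6*y + z) dx ∧ dy + (-3*x - 2*z) dx ∧ dz + (x - 4*y) dy ∧ dz.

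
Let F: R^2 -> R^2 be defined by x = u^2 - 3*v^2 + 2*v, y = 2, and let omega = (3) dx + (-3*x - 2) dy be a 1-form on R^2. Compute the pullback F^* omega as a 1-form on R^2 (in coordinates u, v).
F^* omega = (6*u) du + (6 - 18*v) dv

Using F^*(f dg) = (f ∘ F) d(g ∘ F), substitute each coordinate x_i by F_i(u, v) in f_i, and replace dx_i by d F_i = (∂F_i/∂u) du + (∂F_i/∂v) dv.
  For the x component: f_1(F) = 3; d F_1 = (2*u) du + (2 - 6*v) dv
  For the y component: f_2(F) = -3*u^2 + 9*v^2 - 6*v - 2; d F_2 = (0) du + (0) dv
Combining and collecting du, dv coefficients:
  coeff of du: 6*u
  coeff of dv: 6 - 18*v
F^* omega = (6*u) du + (6 - 18*v) dv.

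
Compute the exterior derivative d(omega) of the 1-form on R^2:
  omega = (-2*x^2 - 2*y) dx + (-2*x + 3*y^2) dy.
d(omega) = 0

For a 1-form omega = sum_i f_i dx_i, the exterior derivative is
  d(omega) = sum_{i < j} (∂f_j/∂x_i - ∂f_i/∂x_j) dx_i ∧ dx_j.

Assembling: d(omega) = 0.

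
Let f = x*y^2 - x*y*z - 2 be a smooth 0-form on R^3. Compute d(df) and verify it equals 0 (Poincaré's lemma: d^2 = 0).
d(df) = 0

Step 1: df = sum_i (∂f/∂x_i) dx_i = (y*(y - z)) dx + (x*(2*y - z)) dy + (-x*y) dz.
Step 2: Apply d again. Using the 1-form formula, the coefficient of dx ∧ dy in d(df) is ∂^2 f/∂x ∂y - ∂^2 f/∂y ∂x = (2*y - z) - (2*y - z) = 0 (equality of mixed partials for smooth f).
Similarly for dx ∧ dz and dy ∧ dz — all coefficients vanish. So d(df) = 0.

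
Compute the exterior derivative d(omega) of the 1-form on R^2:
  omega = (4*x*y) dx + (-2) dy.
d(omega) = (-4*x) dx ∧ dy

For a 1-form omega = sum_i f_i dx_i, the exterior derivative is
  d(omega) = sum_{i < j} (∂f_j/∂x_i - ∂f_i/∂x_j) dx_i ∧ dx_j.
  coefficient of dx ∧ dy: ∂f_2/∂x - ∂f_1/∂y = ∂(-2)/∂x - ∂(4*x*y)/∂y = -4*x
Assembling: d(omega) = (-4*x) dx ∧ dy.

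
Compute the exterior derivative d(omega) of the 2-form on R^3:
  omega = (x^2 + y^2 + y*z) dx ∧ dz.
d(omega) = (-2*y - z) dx ∧ dy ∧ dz

For a 2-form omega = sum_{i<j} g_{ij} dx_i ∧ dx_j, the exterior derivative is
  d(omega) = sum_{i<j} d(g_{ij}) ∧ dx_i ∧ dx_j = sum_{i<j, k} (∂g_{ij}/∂x_k) dx_k ∧ dx_i ∧ dx_j.
Expand each term, using dx_k ∧ dx_i ∧ dx_j = sgn(permutation) dx_{(a)} ∧ dx_{(b)} ∧ dx_{(c)} with (a < b < c) sorted:
  d(x^2 + y^2 + y*z) includes (∂/∂y)(x^2 + y^2 + y*z) dy = (2*y + z) dy, which multiplied by dx ∧ dz gives (-2*y - z) dx ∧ dy ∧ dz
Collecting like 3-forms: d(omega) = (-2*y - z) dx ∧ dy ∧ dz.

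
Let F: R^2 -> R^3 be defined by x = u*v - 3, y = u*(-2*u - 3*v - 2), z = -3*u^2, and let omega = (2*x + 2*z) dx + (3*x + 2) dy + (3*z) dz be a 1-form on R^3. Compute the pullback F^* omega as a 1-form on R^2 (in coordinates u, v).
F^* omega = (54*u^3 - 18*u^2*v - 7*u*v^2 - 6*u*v + 28*u + 15*v + 14) du + (u*(-6*u^2 - 7*u*v + 15)) dv

Using F^*(f dg) = (f ∘ F) d(g ∘ F), substitute each coordinate x_i by F_i(u, v) in f_i, and replace dx_i by d F_i = (∂F_i/∂u) du + (∂F_i/∂v) dv.
  For the x component: f_1(F) = -6*u^2 + 2*u*v - 6; d F_1 = (v) du + (u) dv
  For the y component: f_2(F) = 3*u*v - 7; d F_2 = (-4*u - 3*v - 2) du + (-3*u) dv
  For the z component: f_3(F) = -9*u^2; d F_3 = (-6*u) du + (0) dv
Combining and collecting du, dv coefficients:
  coeff of du: 54*u^3 - 18*u^2*v - 7*u*v^2 - 6*u*v + 28*u + 15*v + 14
  coeff of dv: u*(-6*u^2 - 7*u*v + 15)
F^* omega = (54*u^3 - 18*u^2*v - 7*u*v^2 - 6*u*v + 28*u + 15*v + 14) du + (u*(-6*u^2 - 7*u*v + 15)) dv.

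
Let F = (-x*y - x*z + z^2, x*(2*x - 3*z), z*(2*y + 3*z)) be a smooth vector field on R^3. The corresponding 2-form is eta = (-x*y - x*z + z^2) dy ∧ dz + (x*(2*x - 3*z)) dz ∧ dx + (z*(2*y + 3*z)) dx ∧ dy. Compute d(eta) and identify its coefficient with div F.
d(eta) = (y + 5*z) dx ∧ dy ∧ dz; div F = y + 5*z

For a 2-form in R^3 of the form above, applying d gives a 3-form with coefficient ∂P/∂x + ∂Q/∂y + ∂R/∂z:
  ∂P/∂x = -y - z
  ∂Q/∂y = 0
  ∂R/∂z = 2*y + 6*z
Sum = y + 5*z, which is exactly div F.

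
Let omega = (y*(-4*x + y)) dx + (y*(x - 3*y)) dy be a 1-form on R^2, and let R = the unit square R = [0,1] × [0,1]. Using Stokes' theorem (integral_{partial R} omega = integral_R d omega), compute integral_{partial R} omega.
integral_(partial R) omega = 3/2

Stokes: integral_partial_R omega = integral_R d omega with d omega = (∂Q/∂x - ∂P/∂y) dx ∧ dy.
  ∂Q/∂x = y
  ∂P/∂y = -4*x + 2*y
  integrand = ∂Q/∂x - ∂P/∂y = 4*x - y.
Integrating over R: integral_0^1 integral_0^1 (4*x - y) dx dy = 3/2.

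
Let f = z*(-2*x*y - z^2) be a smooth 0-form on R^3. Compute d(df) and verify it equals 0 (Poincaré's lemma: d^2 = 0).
d(df) = 0

Step 1: df = sum_i (∂f/∂x_i) dx_i = (-2*y*z) dx + (-2*x*z) dy + (-2*x*y - 3*z^2) dz.
Step 2: Apply d again. Using the 1-form formula, the coefficient of dx ∧ dy in d(df) is ∂^2 f/∂x ∂y - ∂^2 f/∂y ∂x = (-2*z) - (-2*z) = 0 (equality of mixed partials for smooth f).
Similarly for dx ∧ dz and dy ∧ dz — all coefficients vanish. So d(df) = 0.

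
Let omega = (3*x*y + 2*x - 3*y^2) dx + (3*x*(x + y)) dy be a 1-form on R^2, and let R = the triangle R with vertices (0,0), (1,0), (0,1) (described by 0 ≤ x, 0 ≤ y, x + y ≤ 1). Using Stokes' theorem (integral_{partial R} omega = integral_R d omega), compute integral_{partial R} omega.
integral_(partial R) omega = 2

Stokes: integral_partial_R omega = integral_R d omega with d omega = (∂Q/∂x - ∂P/∂y) dx ∧ dy.
  ∂Q/∂x = 6*x + 3*y
  ∂P/∂y = 3*x - 6*y
  integrand = ∂Q/∂x - ∂P/∂y = 3*x + 9*y.
Integrating over R: integral_0^1 integral_0^{1-x} (3*x + 9*y) dy dx = 2.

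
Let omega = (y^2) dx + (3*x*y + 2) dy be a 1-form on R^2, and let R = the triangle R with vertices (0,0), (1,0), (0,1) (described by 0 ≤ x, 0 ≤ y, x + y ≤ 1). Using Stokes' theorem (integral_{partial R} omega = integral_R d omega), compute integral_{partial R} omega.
integral_(partial R) omega = 1/6

Stokes: integral_partial_R omega = integral_R d omega with d omega = (∂Q/∂x - ∂P/∂y) dx ∧ dy.
  ∂Q/∂x = 3*y
  ∂P/∂y = 2*y
  integrand = ∂Q/∂x - ∂P/∂y = y.
Integrating over R: integral_0^1 integral_0^{1-x} (y) dy dx = 1/6.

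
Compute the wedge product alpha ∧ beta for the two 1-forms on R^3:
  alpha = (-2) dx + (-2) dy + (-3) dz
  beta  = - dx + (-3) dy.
alpha ∧ beta = (4) dx ∧ dy + (-3) dx ∧ dz + (-9) dy ∧ dz

Distribute the wedge, using dx_i ∧ dx_j = -dx_j ∧ dx_i and dx_i ∧ dx_i = 0. For each pair (i, j) with i < j, the coefficient of dx_i ∧ dx_j in alpha ∧ beta is (alpha_i * beta_j - alpha_j * beta_i). Collecting: alpha ∧ beta = (4) dx ∧ dy + (-3) dx ∧ dz + (-9) dy ∧ dz.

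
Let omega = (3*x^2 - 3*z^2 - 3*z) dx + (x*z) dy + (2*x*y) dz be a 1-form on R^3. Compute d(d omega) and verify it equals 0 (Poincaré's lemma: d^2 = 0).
d(d omega) = 0

Step 1: d omega = sum_{i<j} (∂f_j/∂x_i - ∂f_i/∂x_j) dx_i ∧ dx_j:
  coeff of dx ∧ dy: z
  coeff of dx ∧ dz: 2*y + 6*z + 3
  coeff of dy ∧ dz: x
Step 2: Apply d again to each 2-form coefficient. The only possible 3-form in R^3 is dx ∧ dy ∧ dz, with coefficient
  ∂(coeff of dy∧dz)/∂x - ∂(coeff of dx∧dz)/∂y + ∂(coeff of dx∧dy)/∂z
  = ∂/∂x (x) - ∂/∂y (2*y + 6*z + 3) + ∂/∂z (z).
Each of these terms simplifies to sums of mixed partials that cancel in pairs. The result is 0 (by equality of mixed partials for smooth functions — Schwarz / Clairaut).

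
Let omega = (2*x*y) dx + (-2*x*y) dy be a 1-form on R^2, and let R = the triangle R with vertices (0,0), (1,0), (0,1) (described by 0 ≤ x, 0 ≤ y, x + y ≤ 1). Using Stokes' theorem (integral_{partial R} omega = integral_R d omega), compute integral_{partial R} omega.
integral_(partial R) omega = -2/3

Stokes: integral_partial_R omega = integral_R d omega with d omega = (∂Q/∂x - ∂P/∂y) dx ∧ dy.
  ∂Q/∂x = -2*y
  ∂P/∂y = 2*x
  integrand = ∂Q/∂x - ∂P/∂y = -2*x - 2*y.
Integrating over R: integral_0^1 integral_0^{1-x} (-2*x - 2*y) dy dx = -2/3.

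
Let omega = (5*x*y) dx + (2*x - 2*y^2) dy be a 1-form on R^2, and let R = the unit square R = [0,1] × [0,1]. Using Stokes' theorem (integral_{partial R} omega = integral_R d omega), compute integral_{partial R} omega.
integral_(partial R) omega = -1/2

Stokes: integral_partial_R omega = integral_R d omega with d omega = (∂Q/∂x - ∂P/∂y) dx ∧ dy.
  ∂Q/∂x = 2
  ∂P/∂y = 5*x
  integrand = ∂Q/∂x - ∂P/∂y = 2 - 5*x.
Integrating over R: integral_0^1 integral_0^1 (2 - 5*x) dx dy = -1/2.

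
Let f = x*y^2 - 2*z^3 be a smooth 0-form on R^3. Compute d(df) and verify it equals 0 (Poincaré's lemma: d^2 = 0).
d(df) = 0

Step 1: df = sum_i (∂f/∂x_i) dx_i = (y^2) dx + (2*x*y) dy + (-6*z^2) dz.
Step 2: Apply d again. Using the 1-form formula, the coefficient of dx ∧ dy in d(df) is ∂^2 f/∂x ∂y - ∂^2 f/∂y ∂x = (2*y) - (2*y) = 0 (equality of mixed partials for smooth f).
Similarly for dx ∧ dz and dy ∧ dz — all coefficients vanish. So d(df) = 0.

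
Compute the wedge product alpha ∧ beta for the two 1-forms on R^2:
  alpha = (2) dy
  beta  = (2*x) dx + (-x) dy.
alpha ∧ beta = (-4*x) dx ∧ dy

Distribute the wedge, using dx_i ∧ dx_j = -dx_j ∧ dx_i and dx_i ∧ dx_i = 0. For each pair (i, j) with i < j, the coefficient of dx_i ∧ dx_j in alpha ∧ beta is (alpha_i * beta_j - alpha_j * beta_i). Collecting: alpha ∧ beta = (-4*x) dx ∧ dy.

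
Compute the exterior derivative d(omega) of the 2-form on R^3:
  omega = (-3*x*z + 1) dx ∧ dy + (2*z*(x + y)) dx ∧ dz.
d(omega) = (-3*x - 2*z) dx ∧ dy ∧ dz

For a 2-form omega = sum_{i<j} g_{ij} dx_i ∧ dx_j, the exterior derivative is
  d(omega) = sum_{i<j} d(g_{ij}) ∧ dx_i ∧ dx_j = sum_{i<j, k} (∂g_{ij}/∂x_k) dx_k ∧ dx_i ∧ dx_j.
Expand each term, using dx_k ∧ dx_i ∧ dx_j = sgn(permutation) dx_{(a)} ∧ dx_{(b)} ∧ dx_{(c)} with (a < b < c) sorted:
  d(-3*x*z + 1) includes (∂/∂z)(-3*x*z + 1) dz = (-3*x) dz, which multiplied by dx ∧ dy gives (-3*x) dx ∧ dy ∧ dz
  d(2*z*(x + y)) includes (∂/∂y)(2*z*(x + y)) dy = (2*z) dy, which multiplied by dx ∧ dz gives (-2*z) dx ∧ dy ∧ dz
Collecting like 3-forms: d(omega) = (-3*x - 2*z) dx ∧ dy ∧ dz.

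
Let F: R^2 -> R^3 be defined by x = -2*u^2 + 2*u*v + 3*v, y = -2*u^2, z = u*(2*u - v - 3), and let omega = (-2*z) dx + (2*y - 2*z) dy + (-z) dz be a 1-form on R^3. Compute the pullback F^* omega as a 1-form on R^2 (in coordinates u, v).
F^* omega = (u*(40*u^2 - 18*u*v - 30*u + 3*v^2 + 6*v - 9)) du + (3*u*(-2*u^2 + u*v - u + 2*v + 6)) dv

Using F^*(f dg) = (f ∘ F) d(g ∘ F), substitute each coordinate x_i by F_i(u, v) in f_i, and replace dx_i by d F_i = (∂F_i/∂u) du + (∂F_i/∂v) dv.
  For the x component: f_1(F) = 2*u*(-2*u + v + 3); d F_1 = (-4*u + 2*v) du + (2*u + 3) dv
  For the y component: f_2(F) = 2*u*(-4*u + v + 3); d F_2 = (-4*u) du + (0) dv
  For the z component: f_3(F) = u*(-2*u + v + 3); d F_3 = (4*u - v - 3) du + (-u) dv
Combining and collecting du, dv coefficients:
  coeff of du: u*(40*u^2 - 18*u*v - 30*u + 3*v^2 + 6*v - 9)
  coeff of dv: 3*u*(-2*u^2 + u*v - u + 2*v + 6)
F^* omega = (u*(40*u^2 - 18*u*v - 30*u + 3*v^2 + 6*v - 9)) du + (3*u*(-2*u^2 + u*v - u + 2*v + 6)) dv.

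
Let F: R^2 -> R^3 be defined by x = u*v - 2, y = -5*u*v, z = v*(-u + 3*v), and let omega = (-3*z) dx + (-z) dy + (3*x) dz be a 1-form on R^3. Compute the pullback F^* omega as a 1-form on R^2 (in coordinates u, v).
F^* omega = (v*(-5*u*v + 6*v^2 + 6)) du + (-5*u^2*v + 24*u*v^2 + 6*u - 36*v) dv

Using F^*(f dg) = (f ∘ F) d(g ∘ F), substitute each coordinate x_i by F_i(u, v) in f_i, and replace dx_i by d F_i = (∂F_i/∂u) du + (∂F_i/∂v) dv.
  For the x component: f_1(F) = 3*v*(u - 3*v); d F_1 = (v) du + (u) dv
  For the y component: f_2(F) = v*(u - 3*v); d F_2 = (-5*v) du + (-5*u) dv
  For the z component: f_3(F) = 3*u*v - 6; d F_3 = (-v) du + (-u + 6*v) dv
Combining and collecting du, dv coefficients:
  coeff of du: v*(-5*u*v + 6*v^2 + 6)
  coeff of dv: -5*u^2*v + 24*u*v^2 + 6*u - 36*v
F^* omega = (v*(-5*u*v + 6*v^2 + 6)) du + (-5*u^2*v + 24*u*v^2 + 6*u - 36*v) dv.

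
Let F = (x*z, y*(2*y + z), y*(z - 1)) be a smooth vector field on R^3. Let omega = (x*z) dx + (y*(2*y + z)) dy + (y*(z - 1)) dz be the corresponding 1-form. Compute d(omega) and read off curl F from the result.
d(omega) = (-y + z - 1) dy ∧ dz + (x) dz ∧ dx + (0) dx ∧ dy; curl F = (-y + z - 1, x, 0)

d omega = sum_{i<j} (∂f_j/∂x_i - ∂f_i/∂x_j) dx_i ∧ dx_j. Under the identification (dy ∧ dz, dz ∧ dx, dx ∧ dy) ↔ (e_x, e_y, e_z), the coefficients are exactly the components of curl F. Compute:
  ∂R/∂y - ∂Q/∂z = (z - 1) - (y) = -y + z - 1
  ∂P/∂z - ∂R/∂x = (x) - (0) = x
  ∂Q/∂x - ∂P/∂y = (0) - (0) = 0.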